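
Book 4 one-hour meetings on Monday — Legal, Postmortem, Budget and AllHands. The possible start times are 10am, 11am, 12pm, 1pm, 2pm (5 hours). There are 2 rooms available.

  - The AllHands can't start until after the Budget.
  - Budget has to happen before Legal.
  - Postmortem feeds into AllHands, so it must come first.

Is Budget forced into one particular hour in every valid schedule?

Budget can be 10am (e.g. Postmortem in 10am; Budget in 10am; Legal in 11am; AllHands in 11am) or 11am (e.g. AllHands in 12pm, Legal in 12pm, Postmortem in 10am, Budget in 11am).

No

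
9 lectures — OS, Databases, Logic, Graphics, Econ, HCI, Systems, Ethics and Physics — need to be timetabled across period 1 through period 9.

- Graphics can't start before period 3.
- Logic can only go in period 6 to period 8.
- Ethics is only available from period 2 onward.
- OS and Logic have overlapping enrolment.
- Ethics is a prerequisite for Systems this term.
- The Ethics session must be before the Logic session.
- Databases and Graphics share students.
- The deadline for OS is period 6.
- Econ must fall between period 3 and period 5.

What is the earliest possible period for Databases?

Databases at period 1 is achievable: Systems=period 3; Econ=period 3; HCI=period 1; OS=period 1; Ethics=period 2; Logic=period 6; Physics=period 1; Databases=period 1; Graphics=period 3.

period 1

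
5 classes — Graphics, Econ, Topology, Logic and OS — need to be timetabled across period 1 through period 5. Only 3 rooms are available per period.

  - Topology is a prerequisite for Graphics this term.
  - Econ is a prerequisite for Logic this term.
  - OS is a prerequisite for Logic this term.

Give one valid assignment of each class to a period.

Graphics=period 2; Topology=period 1; Econ=period 1; Logic=period 2; OS=period 1

Checking: OS(period 1) before Logic(period 2); Topology(period 1) before Graphics(period 2); Econ(period 1) before Logic(period 2); max 3 per period (cap 3).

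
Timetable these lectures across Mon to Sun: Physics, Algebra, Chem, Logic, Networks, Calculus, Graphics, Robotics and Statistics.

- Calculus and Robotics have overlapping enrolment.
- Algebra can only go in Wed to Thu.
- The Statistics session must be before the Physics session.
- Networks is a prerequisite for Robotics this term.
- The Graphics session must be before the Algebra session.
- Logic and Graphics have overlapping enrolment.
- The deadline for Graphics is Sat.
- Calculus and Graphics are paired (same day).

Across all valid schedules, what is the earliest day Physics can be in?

Precedence pushes Physics to at least Tue.
Physics at Tue is achievable: Networks=Mon; Chem=Mon; Graphics=Mon; Robotics=Tue; Statistics=Mon; Logic=Tue; Calculus=Mon; Physics=Tue; Algebra=Wed.

Tue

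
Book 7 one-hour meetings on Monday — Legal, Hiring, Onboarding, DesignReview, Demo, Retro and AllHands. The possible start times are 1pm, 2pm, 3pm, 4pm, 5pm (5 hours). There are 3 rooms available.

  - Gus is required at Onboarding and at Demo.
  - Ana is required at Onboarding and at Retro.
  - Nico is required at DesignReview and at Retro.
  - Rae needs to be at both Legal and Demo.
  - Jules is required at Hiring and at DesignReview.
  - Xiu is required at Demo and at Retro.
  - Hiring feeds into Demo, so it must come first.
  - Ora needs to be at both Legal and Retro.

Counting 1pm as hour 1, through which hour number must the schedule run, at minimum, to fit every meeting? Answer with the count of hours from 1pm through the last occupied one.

The precedence chain requires at least 2 distinct hours.
With at most 3 per hour and 7 meetings, at least 3 hours are needed.
3 works (last occupied hour: 3pm): for example AllHands -> 2pm, DesignReview -> 2pm, Legal -> 1pm, Onboarding -> 1pm, Demo -> 2pm, Retro -> 3pm, Hiring -> 1pm.

3 hours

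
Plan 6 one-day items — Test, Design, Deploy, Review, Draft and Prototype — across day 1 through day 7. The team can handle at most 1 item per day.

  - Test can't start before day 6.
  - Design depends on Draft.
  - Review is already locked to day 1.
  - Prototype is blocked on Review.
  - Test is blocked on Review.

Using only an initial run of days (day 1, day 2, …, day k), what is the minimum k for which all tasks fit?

The precedence chain requires at least 2 distinct days.
With at most 1 per day and 6 tasks, at least 6 days are needed.
Test can't be placed before day 6, so the schedule must run through at least day 6.
6 works (last occupied day: day 6): for example Review -> day 1; Design -> day 3; Deploy -> day 5; Draft -> day 2; Test -> day 6; Prototype -> day 4.

6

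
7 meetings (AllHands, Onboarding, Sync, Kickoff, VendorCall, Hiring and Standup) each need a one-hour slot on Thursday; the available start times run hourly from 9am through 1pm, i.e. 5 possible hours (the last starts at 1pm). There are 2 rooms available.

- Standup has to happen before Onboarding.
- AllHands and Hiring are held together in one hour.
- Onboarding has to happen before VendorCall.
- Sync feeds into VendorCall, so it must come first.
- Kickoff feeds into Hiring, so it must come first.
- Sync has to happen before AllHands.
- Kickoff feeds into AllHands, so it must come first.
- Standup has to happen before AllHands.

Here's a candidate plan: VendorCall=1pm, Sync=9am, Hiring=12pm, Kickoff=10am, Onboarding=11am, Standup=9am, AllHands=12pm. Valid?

Valid

Kickoff feeds into Hiring, so it must come first — holds.
Onboarding has to happen before VendorCall — holds.
Standup has to happen before Onboarding — holds.
Sync has to happen before AllHands — holds.
Standup has to happen before AllHands — holds.
There are 2 rooms available — holds.
Kickoff feeds into AllHands, so it must come first — holds.
Sync feeds into VendorCall, so it must come first — holds.
AllHands and Hiring are held together in one hour — holds.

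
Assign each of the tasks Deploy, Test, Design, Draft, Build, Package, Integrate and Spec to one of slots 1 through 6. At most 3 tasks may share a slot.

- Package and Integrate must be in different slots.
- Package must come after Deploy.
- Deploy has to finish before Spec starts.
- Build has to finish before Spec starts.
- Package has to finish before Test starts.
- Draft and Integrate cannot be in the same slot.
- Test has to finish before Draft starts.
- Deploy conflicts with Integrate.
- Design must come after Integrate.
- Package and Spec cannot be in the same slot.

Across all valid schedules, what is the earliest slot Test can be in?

3

Precedence pushes Test to at least 3; downstream work caps Test at 5.
Test at 3 is achievable: Package=2; Integrate=3; Spec=3; Draft=4; Design=4; Test=3; Build=1; Deploy=1.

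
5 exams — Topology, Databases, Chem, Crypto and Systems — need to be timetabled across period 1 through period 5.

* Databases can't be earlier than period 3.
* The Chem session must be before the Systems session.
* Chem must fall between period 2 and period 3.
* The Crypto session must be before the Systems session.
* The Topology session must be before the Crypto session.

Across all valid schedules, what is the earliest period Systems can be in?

period 3

Precedence pushes Systems to at least period 3.
Systems at period 3 is achievable: Systems=period 3, Databases=period 3, Crypto=period 2, Topology=period 1, Chem=period 2.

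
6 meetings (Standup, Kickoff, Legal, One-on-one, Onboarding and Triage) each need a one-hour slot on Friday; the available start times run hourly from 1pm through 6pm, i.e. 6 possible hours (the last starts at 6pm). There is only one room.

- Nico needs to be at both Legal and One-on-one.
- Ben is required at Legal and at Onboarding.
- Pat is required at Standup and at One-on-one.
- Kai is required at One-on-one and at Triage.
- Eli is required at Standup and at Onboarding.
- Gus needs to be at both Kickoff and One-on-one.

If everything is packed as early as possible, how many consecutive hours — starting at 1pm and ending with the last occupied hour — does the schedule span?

With at most 1 per hour and 6 meetings, at least 6 hours are needed.
6 works (last occupied hour: 6pm): for example Kickoff=2pm; Legal=3pm; Triage=6pm; Standup=1pm; One-on-one=4pm; Onboarding=5pm.

6 hours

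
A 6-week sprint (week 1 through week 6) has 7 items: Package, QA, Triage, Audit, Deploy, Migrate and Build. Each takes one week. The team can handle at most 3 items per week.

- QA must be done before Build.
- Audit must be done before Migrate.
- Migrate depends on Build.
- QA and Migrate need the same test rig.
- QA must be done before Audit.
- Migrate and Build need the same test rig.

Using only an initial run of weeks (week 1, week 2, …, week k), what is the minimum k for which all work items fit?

The precedence chain requires at least 3 distinct weeks.
With at most 3 per week and 7 work items, at least 3 weeks are needed.
3 works (last occupied week: week 3): for example Build -> week 2, Migrate -> week 3, Audit -> week 2, Deploy -> week 2, Triage -> week 1, QA -> week 1, Package -> week 1.

3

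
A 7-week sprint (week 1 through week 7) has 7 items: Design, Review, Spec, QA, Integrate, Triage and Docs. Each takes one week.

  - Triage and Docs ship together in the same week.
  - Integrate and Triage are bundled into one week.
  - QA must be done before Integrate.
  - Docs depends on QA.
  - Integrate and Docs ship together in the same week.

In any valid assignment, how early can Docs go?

week 2

Precedence pushes Docs to at least week 2.
Docs at week 2 is achievable: Docs=week 2, Integrate=week 2, Triage=week 2, Review=week 1, Spec=week 1, QA=week 1, Design=week 1.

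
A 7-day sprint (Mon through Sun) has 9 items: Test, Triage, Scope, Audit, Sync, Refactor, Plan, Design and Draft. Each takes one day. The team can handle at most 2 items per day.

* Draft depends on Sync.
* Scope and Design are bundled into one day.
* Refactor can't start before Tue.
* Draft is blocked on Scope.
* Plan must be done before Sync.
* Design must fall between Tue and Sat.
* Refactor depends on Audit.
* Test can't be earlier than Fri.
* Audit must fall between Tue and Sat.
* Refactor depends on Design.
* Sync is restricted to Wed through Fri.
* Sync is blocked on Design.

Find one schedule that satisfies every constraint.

Draft in Thu, Audit in Wed, Test in Fri, Design in Tue, Scope in Tue, Triage in Mon, Refactor in Thu, Plan in Mon, Sync in Wed

Checking: Scope(Tue) before Draft(Thu); Audit(Wed) before Refactor(Thu); Design(Tue) before Sync(Wed); Plan(Mon) before Sync(Wed); Sync(Wed) before Draft(Thu); Design(Tue) before Refactor(Thu); Scope = Design = Tue; Test=Fri in [Fri,Sun]; Audit=Wed in [Tue,Sat]; Refactor=Thu in [Tue,Sun]; Sync=Wed in [Wed,Fri]; Design=Tue in [Tue,Sat]; max 2 per day (cap 2).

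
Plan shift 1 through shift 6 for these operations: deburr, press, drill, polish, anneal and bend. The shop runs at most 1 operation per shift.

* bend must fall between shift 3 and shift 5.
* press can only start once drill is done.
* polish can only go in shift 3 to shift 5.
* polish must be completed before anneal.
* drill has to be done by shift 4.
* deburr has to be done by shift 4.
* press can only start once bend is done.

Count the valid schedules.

Splitting on deburr: it can be shift 1 (6), shift 2 (6). Listing each branch's schedules as (press, drill, polish, anneal, bend) by shift number:
deburr=shift 1: (4,2,5,6,3) (5,2,3,6,4) (5,2,4,6,3) (6,2,3,4,5) (6,2,3,5,4) (6,2,4,5,3) — 6.
deburr=shift 2: (4,1,5,6,3) (5,1,3,6,4) (5,1,4,6,3) (6,1,3,4,5) (6,1,3,5,4) (6,1,4,5,3) — 6.
Summing: 6 + 6 = 12.

12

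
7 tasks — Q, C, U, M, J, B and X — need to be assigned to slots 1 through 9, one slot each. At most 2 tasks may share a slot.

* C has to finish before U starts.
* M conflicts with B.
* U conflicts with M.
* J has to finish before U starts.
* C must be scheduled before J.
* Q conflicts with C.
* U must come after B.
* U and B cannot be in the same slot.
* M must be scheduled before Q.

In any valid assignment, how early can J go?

2

Precedence pushes J to at least 2; downstream work caps J at 8.
J at 2 is achievable: U=3; J=2; Q=3; B=2; X=4; M=1; C=1.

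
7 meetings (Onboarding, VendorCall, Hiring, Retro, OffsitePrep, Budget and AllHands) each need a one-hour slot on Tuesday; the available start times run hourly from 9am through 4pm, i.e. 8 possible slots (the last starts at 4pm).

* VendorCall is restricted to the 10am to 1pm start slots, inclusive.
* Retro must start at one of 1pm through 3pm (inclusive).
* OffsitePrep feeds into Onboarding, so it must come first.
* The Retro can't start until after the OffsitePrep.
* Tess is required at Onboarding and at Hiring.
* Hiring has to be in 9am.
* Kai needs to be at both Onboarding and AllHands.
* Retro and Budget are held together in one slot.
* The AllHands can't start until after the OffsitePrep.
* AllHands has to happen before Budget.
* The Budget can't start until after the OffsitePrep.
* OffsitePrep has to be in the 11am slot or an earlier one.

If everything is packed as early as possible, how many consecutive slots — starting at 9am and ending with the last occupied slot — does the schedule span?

5 slots

The precedence chain requires at least 3 distinct slots.
Retro can't be placed before 1pm — that is slot 5 counting from 9am — so the schedule must run through at least 5 slots.
5 works (last occupied slot: 1pm): for example VendorCall -> 10am; Onboarding -> 11am; Budget -> 1pm; OffsitePrep -> 9am; AllHands -> 10am; Retro -> 1pm; Hiring -> 9am.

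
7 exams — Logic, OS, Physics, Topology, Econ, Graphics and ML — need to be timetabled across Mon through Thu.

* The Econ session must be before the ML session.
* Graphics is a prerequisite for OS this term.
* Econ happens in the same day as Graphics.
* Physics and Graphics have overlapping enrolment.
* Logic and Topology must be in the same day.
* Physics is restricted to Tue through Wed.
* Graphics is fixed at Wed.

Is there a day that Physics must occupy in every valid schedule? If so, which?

Tue

Physics's window is Tue–Wed.
Graphics is fixed at Wed, and Physics can't share a day with Graphics.
So Physics must be Tue.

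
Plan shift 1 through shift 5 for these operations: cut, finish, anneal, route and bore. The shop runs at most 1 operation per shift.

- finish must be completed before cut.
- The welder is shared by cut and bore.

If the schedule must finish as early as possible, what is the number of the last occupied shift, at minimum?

The precedence chain requires at least 2 distinct shifts.
With at most 1 per shift and 5 operations, at least 5 shifts are needed.
5 works (last occupied shift: shift 5): for example route -> shift 4; anneal -> shift 3; bore -> shift 5; cut -> shift 2; finish -> shift 1.

shift 5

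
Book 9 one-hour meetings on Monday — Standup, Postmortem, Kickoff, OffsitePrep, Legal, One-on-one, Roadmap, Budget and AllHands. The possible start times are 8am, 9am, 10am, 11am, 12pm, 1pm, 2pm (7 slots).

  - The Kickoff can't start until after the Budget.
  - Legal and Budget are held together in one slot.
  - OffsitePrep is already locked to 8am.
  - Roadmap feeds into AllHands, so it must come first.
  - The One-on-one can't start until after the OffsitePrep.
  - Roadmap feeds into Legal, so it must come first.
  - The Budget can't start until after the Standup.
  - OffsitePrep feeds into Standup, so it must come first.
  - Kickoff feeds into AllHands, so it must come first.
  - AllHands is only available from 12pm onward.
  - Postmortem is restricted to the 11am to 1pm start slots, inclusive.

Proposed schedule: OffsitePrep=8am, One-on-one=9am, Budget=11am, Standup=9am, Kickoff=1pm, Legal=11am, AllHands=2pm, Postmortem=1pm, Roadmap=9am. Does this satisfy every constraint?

Legal and Budget are held together in one slot — holds.
AllHands is only available from 12pm onward — holds.
The Kickoff can't start until after the Budget — holds.
The Budget can't start until after the Standup — holds.
The One-on-one can't start until after the OffsitePrep — holds.
Roadmap feeds into Legal, so it must come first — holds.
Roadmap feeds into AllHands, so it must come first — holds.
OffsitePrep is already locked to 8am — holds.
Postmortem is restricted to the 11am to 1pm start slots, inclusive — holds.
Kickoff feeds into AllHands, so it must come first — holds.
OffsitePrep feeds into Standup, so it must come first — holds.

Yes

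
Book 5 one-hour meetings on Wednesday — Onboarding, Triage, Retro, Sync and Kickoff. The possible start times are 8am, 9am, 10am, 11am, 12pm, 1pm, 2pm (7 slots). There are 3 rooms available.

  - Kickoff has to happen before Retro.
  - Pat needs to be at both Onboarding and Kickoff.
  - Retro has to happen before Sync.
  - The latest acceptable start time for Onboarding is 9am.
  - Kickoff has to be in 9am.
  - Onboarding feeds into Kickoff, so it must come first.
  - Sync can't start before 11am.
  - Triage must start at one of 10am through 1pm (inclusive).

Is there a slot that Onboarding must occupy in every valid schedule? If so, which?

Onboarding's window is 8am–9am.
Kickoff is fixed at 9am, and Onboarding can't share a slot with Kickoff.
So Onboarding must be 8am.

8am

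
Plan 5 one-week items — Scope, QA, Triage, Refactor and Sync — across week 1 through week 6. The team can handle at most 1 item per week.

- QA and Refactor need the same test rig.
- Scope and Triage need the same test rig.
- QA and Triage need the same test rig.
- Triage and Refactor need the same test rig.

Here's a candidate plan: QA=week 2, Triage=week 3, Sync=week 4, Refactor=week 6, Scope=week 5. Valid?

Yes, all constraints hold

QA and Refactor need the same test rig — holds.
QA and Triage need the same test rig — holds.
The team can handle at most 1 item per week — holds.
Scope and Triage need the same test rig — holds.
Triage and Refactor need the same test rig — holds.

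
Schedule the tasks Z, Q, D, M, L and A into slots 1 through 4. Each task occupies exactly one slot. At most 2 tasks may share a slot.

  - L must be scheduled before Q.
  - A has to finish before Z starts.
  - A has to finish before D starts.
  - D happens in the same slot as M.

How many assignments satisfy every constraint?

Splitting on Z: it can be 2 (6), 3 (9), 4 (9). Listing each branch's schedules as (Q, D, M, L, A):
Z=2: (2,3,3,1,1) (2,4,4,1,1) (3,4,4,1,1) (3,4,4,2,1) (4,3,3,1,1) (4,3,3,2,1) — 6.
Z=3: (2,4,4,1,1) (2,4,4,1,2) (3,2,2,1,1) (3,4,4,1,1) (3,4,4,1,2) (3,4,4,2,1) (3,4,4,2,2) (4,2,2,1,1) (4,2,2,3,1) — 9.
Z=4: (2,3,3,1,1) (2,3,3,1,2) (3,2,2,1,1) (4,2,2,1,1) (4,2,2,3,1) (4,3,3,1,1) (4,3,3,1,2) (4,3,3,2,1) (4,3,3,2,2) — 9.
Summing: 6 + 9 + 9 = 24.

24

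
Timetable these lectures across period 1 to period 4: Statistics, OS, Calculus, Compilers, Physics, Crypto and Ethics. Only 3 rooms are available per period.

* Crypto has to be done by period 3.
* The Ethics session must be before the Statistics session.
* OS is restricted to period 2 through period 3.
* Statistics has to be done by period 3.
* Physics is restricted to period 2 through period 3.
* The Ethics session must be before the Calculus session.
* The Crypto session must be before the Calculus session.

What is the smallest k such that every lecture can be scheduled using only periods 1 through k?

3 periods

The precedence chain requires at least 2 distinct periods.
With at most 3 per period and 7 lectures, at least 3 periods are needed.
3 works (last occupied period: period 3): for example Ethics -> period 1; Statistics -> period 3; Physics -> period 2; OS -> period 2; Compilers -> period 1; Crypto -> period 1; Calculus -> period 2.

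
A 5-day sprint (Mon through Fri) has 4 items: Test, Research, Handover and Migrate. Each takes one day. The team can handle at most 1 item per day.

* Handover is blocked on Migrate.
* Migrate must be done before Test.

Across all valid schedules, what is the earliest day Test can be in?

Precedence pushes Test to at least Tue.
Test at Tue is achievable: Research in Thu; Test in Tue; Handover in Wed; Migrate in Mon.

Tue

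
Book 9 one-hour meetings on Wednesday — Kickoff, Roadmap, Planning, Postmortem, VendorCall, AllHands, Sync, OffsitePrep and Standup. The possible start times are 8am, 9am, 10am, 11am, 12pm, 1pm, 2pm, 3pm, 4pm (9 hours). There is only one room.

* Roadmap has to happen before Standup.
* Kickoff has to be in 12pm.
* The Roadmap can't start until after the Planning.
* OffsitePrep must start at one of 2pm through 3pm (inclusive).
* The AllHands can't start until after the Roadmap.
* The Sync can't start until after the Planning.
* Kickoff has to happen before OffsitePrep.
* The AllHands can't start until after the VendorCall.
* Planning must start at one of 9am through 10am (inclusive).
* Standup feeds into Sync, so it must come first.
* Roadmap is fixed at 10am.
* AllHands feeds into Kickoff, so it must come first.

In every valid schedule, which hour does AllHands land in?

Roadmap is fixed at 10am and must come before AllHands, so AllHands is at least 11am.
Kickoff is fixed at 12pm and must come after AllHands, so AllHands is at most 11am.
So AllHands must be 11am.

11am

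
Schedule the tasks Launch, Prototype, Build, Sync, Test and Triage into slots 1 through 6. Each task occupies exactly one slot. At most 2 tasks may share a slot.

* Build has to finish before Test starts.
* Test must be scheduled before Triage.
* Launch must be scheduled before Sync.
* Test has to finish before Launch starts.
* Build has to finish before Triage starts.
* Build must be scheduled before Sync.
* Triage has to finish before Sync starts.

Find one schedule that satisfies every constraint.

Triage=3, Prototype=1, Launch=3, Build=1, Test=2, Sync=4

Checking: Build(1) before Triage(3); Triage(3) before Sync(4); Test(2) before Launch(3); Build(1) before Sync(4); Launch(3) before Sync(4); Build(1) before Test(2); Test(2) before Triage(3); max 2 per slot (cap 2).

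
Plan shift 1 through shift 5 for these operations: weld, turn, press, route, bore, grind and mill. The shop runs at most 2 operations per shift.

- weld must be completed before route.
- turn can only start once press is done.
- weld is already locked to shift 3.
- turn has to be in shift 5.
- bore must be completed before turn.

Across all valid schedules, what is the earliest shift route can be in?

shift 4

Precedence pushes route to at least shift 4.
route at shift 4 is achievable: bore -> shift 1, route -> shift 4, grind -> shift 2, press -> shift 1, weld -> shift 3, turn -> shift 5, mill -> shift 2.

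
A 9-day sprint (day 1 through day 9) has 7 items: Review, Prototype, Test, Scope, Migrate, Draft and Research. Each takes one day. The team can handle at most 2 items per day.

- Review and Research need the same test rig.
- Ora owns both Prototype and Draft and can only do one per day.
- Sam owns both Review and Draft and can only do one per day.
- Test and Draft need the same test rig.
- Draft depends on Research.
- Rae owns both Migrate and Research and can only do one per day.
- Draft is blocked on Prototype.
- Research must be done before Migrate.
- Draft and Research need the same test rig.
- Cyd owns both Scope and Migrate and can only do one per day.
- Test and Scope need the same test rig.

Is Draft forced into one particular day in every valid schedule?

Draft can be day 2 (e.g. Scope=day 4, Prototype=day 1, Draft=day 2, Research=day 1, Migrate=day 2, Review=day 3, Test=day 3) or day 3 (e.g. Prototype -> day 1, Migrate -> day 2, Scope -> day 3, Draft -> day 3, Review -> day 2, Test -> day 4, Research -> day 1).

No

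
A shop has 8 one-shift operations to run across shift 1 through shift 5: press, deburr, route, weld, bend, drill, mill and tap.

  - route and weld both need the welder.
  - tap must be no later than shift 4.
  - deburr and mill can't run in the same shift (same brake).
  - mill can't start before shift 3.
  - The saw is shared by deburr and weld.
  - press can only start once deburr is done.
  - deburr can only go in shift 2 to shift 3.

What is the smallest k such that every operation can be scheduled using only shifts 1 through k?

The precedence chain requires at least 2 distinct shifts.
mill can't be placed before shift 3, so the schedule must run through at least shift 3.
3 works (last occupied shift: shift 3): for example bend -> shift 1, deburr -> shift 2, tap -> shift 1, mill -> shift 3, route -> shift 1, drill -> shift 1, press -> shift 3, weld -> shift 3.

3 shifts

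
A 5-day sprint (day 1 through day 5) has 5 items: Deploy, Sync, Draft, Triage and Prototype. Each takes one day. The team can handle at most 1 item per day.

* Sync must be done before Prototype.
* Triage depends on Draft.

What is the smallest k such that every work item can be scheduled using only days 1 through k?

The precedence chain requires at least 2 distinct days.
With at most 1 per day and 5 work items, at least 5 days are needed.
5 works (last occupied day: day 5): for example Draft=day 2, Triage=day 3, Prototype=day 4, Deploy=day 5, Sync=day 1.

5 days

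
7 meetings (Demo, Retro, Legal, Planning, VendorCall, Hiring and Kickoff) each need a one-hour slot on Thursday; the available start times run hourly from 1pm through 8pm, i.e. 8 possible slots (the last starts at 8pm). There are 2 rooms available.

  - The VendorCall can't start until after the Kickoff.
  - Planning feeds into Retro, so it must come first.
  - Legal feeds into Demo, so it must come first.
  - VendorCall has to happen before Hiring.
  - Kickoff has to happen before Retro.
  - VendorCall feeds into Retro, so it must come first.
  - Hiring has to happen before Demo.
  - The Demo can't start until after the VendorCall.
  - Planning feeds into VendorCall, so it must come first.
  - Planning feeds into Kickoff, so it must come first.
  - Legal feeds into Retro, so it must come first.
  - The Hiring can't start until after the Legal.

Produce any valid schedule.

Legal -> 1pm, VendorCall -> 3pm, Demo -> 5pm, Kickoff -> 2pm, Retro -> 4pm, Hiring -> 4pm, Planning -> 1pm

Checking: Legal(1pm) before Retro(4pm); Kickoff(2pm) before VendorCall(3pm); VendorCall(3pm) before Retro(4pm); Planning(1pm) before VendorCall(3pm); Planning(1pm) before Kickoff(2pm); Planning(1pm) before Retro(4pm); VendorCall(3pm) before Hiring(4pm); Hiring(4pm) before Demo(5pm); Kickoff(2pm) before Retro(4pm); Legal(1pm) before Hiring(4pm); Legal(1pm) before Demo(5pm); VendorCall(3pm) before Demo(5pm); max 2 per slot (cap 2).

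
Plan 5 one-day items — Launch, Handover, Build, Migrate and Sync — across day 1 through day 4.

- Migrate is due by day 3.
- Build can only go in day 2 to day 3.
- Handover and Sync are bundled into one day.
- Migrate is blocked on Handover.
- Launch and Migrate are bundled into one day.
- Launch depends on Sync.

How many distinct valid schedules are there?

6

Splitting on Launch: it can be day 2 (2), day 3 (4). Listing each branch's schedules as (Handover, Build, Migrate, Sync) by day number:
Launch=day 2: (1,2,2,1) (1,3,2,1) — 2.
Launch=day 3: (1,2,3,1) (1,3,3,1) (2,2,3,2) (2,3,3,2) — 4.
Summing: 2 + 4 = 6.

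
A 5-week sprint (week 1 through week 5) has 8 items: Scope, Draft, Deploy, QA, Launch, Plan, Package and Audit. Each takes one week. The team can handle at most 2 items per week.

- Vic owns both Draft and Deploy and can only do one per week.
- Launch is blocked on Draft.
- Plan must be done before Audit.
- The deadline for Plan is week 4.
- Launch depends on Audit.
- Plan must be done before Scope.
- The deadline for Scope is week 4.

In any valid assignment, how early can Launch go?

week 3

Precedence pushes Launch to at least week 3.
Launch at week 3 is achievable: Scope -> week 2, Package -> week 4, QA -> week 4, Plan -> week 1, Draft -> week 1, Deploy -> week 3, Launch -> week 3, Audit -> week 2.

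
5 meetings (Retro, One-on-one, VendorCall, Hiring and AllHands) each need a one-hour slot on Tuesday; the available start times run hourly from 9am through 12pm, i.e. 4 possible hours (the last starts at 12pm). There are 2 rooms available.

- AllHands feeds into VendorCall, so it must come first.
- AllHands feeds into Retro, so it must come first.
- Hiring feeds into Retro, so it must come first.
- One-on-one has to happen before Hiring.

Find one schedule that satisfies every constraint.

Retro in 11am, Hiring in 10am, One-on-one in 9am, AllHands in 9am, VendorCall in 10am

Checking: AllHands(9am) before Retro(11am); AllHands(9am) before VendorCall(10am); Hiring(10am) before Retro(11am); One-on-one(9am) before Hiring(10am); max 2 per hour (cap 2).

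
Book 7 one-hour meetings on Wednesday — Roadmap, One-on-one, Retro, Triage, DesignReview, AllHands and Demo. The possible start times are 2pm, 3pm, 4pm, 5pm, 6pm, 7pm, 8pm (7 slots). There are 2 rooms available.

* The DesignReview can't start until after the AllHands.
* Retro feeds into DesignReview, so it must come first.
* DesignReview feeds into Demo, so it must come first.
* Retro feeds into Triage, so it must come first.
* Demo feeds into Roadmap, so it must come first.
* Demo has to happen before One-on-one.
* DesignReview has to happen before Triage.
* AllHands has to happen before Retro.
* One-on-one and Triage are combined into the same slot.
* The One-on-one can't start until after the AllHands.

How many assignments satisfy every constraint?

14

Splitting on Roadmap: it can be 6pm (2), 7pm (6), 8pm (6). Listing each branch's schedules as (One-on-one, Retro, Triage, DesignReview, AllHands, Demo):
Roadmap=6pm: (7pm,3pm,7pm,4pm,2pm,5pm) (8pm,3pm,8pm,4pm,2pm,5pm) — 2.
Roadmap=7pm: (6pm,3pm,6pm,4pm,2pm,5pm) (8pm,3pm,8pm,4pm,2pm,5pm) (8pm,3pm,8pm,4pm,2pm,6pm) (8pm,3pm,8pm,5pm,2pm,6pm) (8pm,4pm,8pm,5pm,2pm,6pm) (8pm,4pm,8pm,5pm,3pm,6pm) — 6.
Roadmap=8pm: (6pm,3pm,6pm,4pm,2pm,5pm) (7pm,3pm,7pm,4pm,2pm,5pm) (7pm,3pm,7pm,4pm,2pm,6pm) (7pm,3pm,7pm,5pm,2pm,6pm) (7pm,4pm,7pm,5pm,2pm,6pm) (7pm,4pm,7pm,5pm,3pm,6pm) — 6.
Summing: 2 + 6 + 6 = 14.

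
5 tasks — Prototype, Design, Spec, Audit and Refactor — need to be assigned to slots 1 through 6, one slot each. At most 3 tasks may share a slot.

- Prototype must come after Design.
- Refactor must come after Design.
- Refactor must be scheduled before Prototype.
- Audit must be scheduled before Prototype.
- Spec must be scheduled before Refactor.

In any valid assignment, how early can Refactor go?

2

Precedence pushes Refactor to at least 2; downstream work caps Refactor at 5.
Refactor at 2 is achievable: Prototype -> 3; Spec -> 1; Design -> 1; Refactor -> 2; Audit -> 1.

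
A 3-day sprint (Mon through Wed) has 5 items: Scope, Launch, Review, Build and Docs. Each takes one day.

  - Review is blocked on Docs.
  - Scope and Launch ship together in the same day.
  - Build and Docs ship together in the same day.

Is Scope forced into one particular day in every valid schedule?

Scope can be Mon (e.g. Scope=Mon, Build=Mon, Docs=Mon, Launch=Mon, Review=Tue) or Tue (e.g. Docs in Mon; Launch in Tue; Scope in Tue; Review in Tue; Build in Mon).

No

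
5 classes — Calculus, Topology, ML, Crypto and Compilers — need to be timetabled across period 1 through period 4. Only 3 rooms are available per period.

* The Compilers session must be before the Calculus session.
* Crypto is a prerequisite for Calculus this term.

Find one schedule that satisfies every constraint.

ML=period 2; Compilers=period 1; Topology=period 1; Crypto=period 1; Calculus=period 2

Checking: Compilers(period 1) before Calculus(period 2); Crypto(period 1) before Calculus(period 2); max 3 per period (cap 3).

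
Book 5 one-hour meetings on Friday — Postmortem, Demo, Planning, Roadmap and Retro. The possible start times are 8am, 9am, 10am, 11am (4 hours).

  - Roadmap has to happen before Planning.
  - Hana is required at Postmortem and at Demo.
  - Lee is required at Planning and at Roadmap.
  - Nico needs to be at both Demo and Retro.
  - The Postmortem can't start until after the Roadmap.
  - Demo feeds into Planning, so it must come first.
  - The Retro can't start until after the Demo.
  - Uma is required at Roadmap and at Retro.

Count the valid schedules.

58

Splitting on Postmortem: it can be 9am (10), 10am (21), 11am (27). Listing each branch's schedules as (Demo, Planning, Roadmap, Retro):
Postmortem=9am: (8am,9am,8am,9am) (8am,9am,8am,10am) (8am,9am,8am,11am) (8am,10am,8am,9am) (8am,10am,8am,10am) (8am,10am,8am,11am) (8am,11am,8am,9am) (8am,11am,8am,10am) (8am,11am,8am,11am) (10am,11am,8am,11am) — 10.
Postmortem=10am: (8am,9am,8am,9am) (8am,9am,8am,10am) (8am,9am,8am,11am) (8am,10am,8am,9am) (8am,10am,8am,10am) (8am,10am,8am,11am) (8am,10am,9am,10am) (8am,10am,9am,11am) (8am,11am,8am,9am) (8am,11am,8am,10am) (8am,11am,8am,11am) (8am,11am,9am,10am) (8am,11am,9am,11am) (9am,10am,8am,10am) (9am,10am,8am,11am) (9am,10am,9am,10am) (9am,10am,9am,11am) (9am,11am,8am,10am) (9am,11am,8am,11am) (9am,11am,9am,10am) (9am,11am,9am,11am) — 21.
Postmortem=11am: (8am,9am,8am,9am) (8am,9am,8am,10am) (8am,9am,8am,11am) (8am,10am,8am,9am) (8am,10am,8am,10am) (8am,10am,8am,11am) (8am,10am,9am,10am) (8am,10am,9am,11am) (8am,11am,8am,9am) (8am,11am,8am,10am) (8am,11am,8am,11am) (8am,11am,9am,10am) (8am,11am,9am,11am) (8am,11am,10am,9am) (8am,11am,10am,11am) (9am,10am,8am,10am) (9am,10am,8am,11am) (9am,10am,9am,10am) (9am,10am,9am,11am) (9am,11am,8am,10am) (9am,11am,8am,11am) (9am,11am,9am,10am) (9am,11am,9am,11am) (9am,11am,10am,11am) (10am,11am,8am,11am) (10am,11am,9am,11am) (10am,11am,10am,11am) — 27.
Summing: 10 + 21 + 27 = 58.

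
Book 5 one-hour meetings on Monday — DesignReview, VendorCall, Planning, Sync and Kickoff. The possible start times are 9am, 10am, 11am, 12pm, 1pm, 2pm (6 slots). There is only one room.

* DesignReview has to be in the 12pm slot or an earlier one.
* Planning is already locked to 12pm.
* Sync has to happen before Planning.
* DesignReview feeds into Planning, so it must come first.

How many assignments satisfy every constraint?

Splitting on DesignReview: it can be 9am (12), 10am (12), 11am (12). Listing each branch's schedules as (VendorCall, Planning, Sync, Kickoff):
DesignReview=9am: (10am,12pm,11am,1pm) (10am,12pm,11am,2pm) (11am,12pm,10am,1pm) (11am,12pm,10am,2pm) (1pm,12pm,10am,11am) (1pm,12pm,10am,2pm) (1pm,12pm,11am,10am) (1pm,12pm,11am,2pm) (2pm,12pm,10am,11am) (2pm,12pm,10am,1pm) (2pm,12pm,11am,10am) (2pm,12pm,11am,1pm) — 12.
DesignReview=10am: (9am,12pm,11am,1pm) (9am,12pm,11am,2pm) (11am,12pm,9am,1pm) (11am,12pm,9am,2pm) (1pm,12pm,9am,11am) (1pm,12pm,9am,2pm) (1pm,12pm,11am,9am) (1pm,12pm,11am,2pm) (2pm,12pm,9am,11am) (2pm,12pm,9am,1pm) (2pm,12pm,11am,9am) (2pm,12pm,11am,1pm) — 12.
DesignReview=11am: (9am,12pm,10am,1pm) (9am,12pm,10am,2pm) (10am,12pm,9am,1pm) (10am,12pm,9am,2pm) (1pm,12pm,9am,10am) (1pm,12pm,9am,2pm) (1pm,12pm,10am,9am) (1pm,12pm,10am,2pm) (2pm,12pm,9am,10am) (2pm,12pm,9am,1pm) (2pm,12pm,10am,9am) (2pm,12pm,10am,1pm) — 12.
Summing: 12 + 12 + 12 = 36.

36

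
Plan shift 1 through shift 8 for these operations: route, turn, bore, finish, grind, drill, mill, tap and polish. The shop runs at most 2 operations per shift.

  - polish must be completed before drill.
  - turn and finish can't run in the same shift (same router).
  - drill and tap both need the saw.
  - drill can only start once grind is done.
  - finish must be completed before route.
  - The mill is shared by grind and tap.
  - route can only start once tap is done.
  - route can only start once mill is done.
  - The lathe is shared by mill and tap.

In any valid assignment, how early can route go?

shift 3

Precedence pushes route to at least shift 2.
route at shift 3 is achievable: turn=shift 4, route=shift 3, drill=shift 4, polish=shift 3, tap=shift 1, bore=shift 5, mill=shift 2, grind=shift 2, finish=shift 1.
Nothing earlier works — the conflict and capacity constraints rule out every shift before shift 3.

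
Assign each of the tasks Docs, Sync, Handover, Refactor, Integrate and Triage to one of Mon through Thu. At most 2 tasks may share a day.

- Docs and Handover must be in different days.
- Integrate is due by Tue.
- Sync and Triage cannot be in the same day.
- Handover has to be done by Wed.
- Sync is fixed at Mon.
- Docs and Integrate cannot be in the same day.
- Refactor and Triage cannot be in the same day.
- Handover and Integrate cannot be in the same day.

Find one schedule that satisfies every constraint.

Handover -> Tue, Triage -> Wed, Sync -> Mon, Docs -> Wed, Integrate -> Mon, Refactor -> Tue

Checking: Refactor(Tue) != Triage(Wed); Sync(Mon) != Triage(Wed); Docs(Wed) != Integrate(Mon); Docs(Wed) != Handover(Tue); Handover(Tue) != Integrate(Mon); Handover=Tue in [Mon,Wed]; Integrate=Mon in [Mon,Tue]; Sync=Mon in [Mon,Mon]; max 2 per day (cap 2).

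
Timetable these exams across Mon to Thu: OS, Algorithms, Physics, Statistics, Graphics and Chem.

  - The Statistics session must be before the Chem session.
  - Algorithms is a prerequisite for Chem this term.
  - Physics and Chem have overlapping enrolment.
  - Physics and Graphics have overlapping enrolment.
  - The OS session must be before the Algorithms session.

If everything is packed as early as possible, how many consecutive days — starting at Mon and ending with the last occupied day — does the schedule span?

3 days

The precedence chain requires at least 3 distinct days.
3 works (last occupied day: Wed): for example Graphics in Tue; Statistics in Mon; Algorithms in Tue; Chem in Wed; Physics in Mon; OS in Mon.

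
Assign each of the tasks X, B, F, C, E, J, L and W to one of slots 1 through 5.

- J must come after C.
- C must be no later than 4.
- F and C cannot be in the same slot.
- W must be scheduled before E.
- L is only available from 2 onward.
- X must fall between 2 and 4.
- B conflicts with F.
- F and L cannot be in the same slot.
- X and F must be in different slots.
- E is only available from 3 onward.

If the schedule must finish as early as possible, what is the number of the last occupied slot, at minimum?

slot 3

The precedence chain requires at least 2 distinct slots.
E can't be placed before 3, so the schedule must run through at least slot 3.
3 works (last occupied slot: 3): for example W=1, L=2, F=3, C=1, X=2, B=1, E=3, J=2.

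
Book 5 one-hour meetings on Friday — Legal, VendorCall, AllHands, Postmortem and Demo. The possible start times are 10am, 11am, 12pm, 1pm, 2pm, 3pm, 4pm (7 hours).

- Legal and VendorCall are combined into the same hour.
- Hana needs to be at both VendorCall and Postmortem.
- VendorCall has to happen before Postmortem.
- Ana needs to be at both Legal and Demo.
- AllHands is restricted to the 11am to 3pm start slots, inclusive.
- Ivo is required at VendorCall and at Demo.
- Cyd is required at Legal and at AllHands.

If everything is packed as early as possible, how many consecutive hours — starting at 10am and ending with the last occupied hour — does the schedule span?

2

The precedence chain requires at least 2 distinct hours.
2 works (last occupied hour: 11am): for example VendorCall in 10am; AllHands in 11am; Legal in 10am; Postmortem in 11am; Demo in 11am.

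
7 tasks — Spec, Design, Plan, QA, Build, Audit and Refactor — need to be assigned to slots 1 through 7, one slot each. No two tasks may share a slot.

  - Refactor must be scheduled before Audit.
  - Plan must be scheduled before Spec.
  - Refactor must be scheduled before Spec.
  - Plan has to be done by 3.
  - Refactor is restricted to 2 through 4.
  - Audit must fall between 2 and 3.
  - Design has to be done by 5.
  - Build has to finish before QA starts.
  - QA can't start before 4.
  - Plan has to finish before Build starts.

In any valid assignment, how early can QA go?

QA is available from 4.
QA at 6 is achievable: Design in 4; QA in 6; Refactor in 2; Audit in 3; Plan in 1; Build in 5; Spec in 7.
Nothing earlier works — the capacity limit rule out every slot before 6.

6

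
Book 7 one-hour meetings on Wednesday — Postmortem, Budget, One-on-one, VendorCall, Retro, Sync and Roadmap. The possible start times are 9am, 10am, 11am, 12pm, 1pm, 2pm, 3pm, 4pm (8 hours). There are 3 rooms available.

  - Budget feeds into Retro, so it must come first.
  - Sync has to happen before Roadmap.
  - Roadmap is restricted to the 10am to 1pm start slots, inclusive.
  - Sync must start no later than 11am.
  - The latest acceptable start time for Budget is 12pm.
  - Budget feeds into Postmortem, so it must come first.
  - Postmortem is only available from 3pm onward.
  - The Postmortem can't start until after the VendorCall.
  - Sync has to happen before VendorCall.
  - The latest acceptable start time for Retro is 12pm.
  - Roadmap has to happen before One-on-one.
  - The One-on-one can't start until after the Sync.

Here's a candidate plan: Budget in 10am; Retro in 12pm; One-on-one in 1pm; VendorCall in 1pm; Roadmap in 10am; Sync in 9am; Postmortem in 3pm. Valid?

Yes

Budget feeds into Postmortem, so it must come first — holds.
The latest acceptable start time for Retro is 12pm — holds.
The latest acceptable start time for Budget is 12pm — holds.
Sync must start no later than 11am — holds.
Roadmap is restricted to the 10am to 1pm start slots, inclusive — holds.
Postmortem is only available from 3pm onward — holds.
The Postmortem can't start until after the VendorCall — holds.
Sync has to happen before VendorCall — holds.
Roadmap has to happen before One-on-one — holds.
Budget feeds into Retro, so it must come first — holds.
Sync has to happen before Roadmap — holds.
The One-on-one can't start until after the Sync — holds.
There are 3 rooms available — holds.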